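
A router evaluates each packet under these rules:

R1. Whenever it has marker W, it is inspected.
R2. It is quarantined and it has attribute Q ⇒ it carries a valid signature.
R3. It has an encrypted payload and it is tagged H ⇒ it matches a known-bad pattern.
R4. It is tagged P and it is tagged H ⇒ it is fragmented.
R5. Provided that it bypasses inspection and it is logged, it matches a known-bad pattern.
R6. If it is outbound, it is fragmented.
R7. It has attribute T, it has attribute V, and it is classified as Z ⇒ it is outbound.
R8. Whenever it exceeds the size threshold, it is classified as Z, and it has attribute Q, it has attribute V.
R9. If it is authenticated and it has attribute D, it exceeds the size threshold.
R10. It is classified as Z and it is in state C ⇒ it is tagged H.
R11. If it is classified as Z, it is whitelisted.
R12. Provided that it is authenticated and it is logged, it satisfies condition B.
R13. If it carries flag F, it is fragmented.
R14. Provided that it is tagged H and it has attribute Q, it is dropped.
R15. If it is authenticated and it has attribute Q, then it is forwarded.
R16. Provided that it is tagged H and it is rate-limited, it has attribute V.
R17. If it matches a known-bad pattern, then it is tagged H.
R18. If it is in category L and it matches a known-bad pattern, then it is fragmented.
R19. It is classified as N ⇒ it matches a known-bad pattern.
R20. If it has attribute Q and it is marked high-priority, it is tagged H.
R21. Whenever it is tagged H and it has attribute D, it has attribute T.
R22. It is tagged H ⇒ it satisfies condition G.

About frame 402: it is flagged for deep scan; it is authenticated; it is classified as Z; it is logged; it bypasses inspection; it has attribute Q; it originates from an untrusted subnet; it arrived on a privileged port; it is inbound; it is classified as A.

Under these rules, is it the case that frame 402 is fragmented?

No

Forward chaining from the given facts derives: matches a known-bad pattern, is whitelisted, satisfies condition B, is forwarded, is tagged H, satisfies condition G, is dropped.
Rules concluding "it is fragmented": R4 needs "it is tagged P"; R6 needs "it is outbound"; R13 needs "it carries flag F"; R18 needs "it is in category L" — none of these are established.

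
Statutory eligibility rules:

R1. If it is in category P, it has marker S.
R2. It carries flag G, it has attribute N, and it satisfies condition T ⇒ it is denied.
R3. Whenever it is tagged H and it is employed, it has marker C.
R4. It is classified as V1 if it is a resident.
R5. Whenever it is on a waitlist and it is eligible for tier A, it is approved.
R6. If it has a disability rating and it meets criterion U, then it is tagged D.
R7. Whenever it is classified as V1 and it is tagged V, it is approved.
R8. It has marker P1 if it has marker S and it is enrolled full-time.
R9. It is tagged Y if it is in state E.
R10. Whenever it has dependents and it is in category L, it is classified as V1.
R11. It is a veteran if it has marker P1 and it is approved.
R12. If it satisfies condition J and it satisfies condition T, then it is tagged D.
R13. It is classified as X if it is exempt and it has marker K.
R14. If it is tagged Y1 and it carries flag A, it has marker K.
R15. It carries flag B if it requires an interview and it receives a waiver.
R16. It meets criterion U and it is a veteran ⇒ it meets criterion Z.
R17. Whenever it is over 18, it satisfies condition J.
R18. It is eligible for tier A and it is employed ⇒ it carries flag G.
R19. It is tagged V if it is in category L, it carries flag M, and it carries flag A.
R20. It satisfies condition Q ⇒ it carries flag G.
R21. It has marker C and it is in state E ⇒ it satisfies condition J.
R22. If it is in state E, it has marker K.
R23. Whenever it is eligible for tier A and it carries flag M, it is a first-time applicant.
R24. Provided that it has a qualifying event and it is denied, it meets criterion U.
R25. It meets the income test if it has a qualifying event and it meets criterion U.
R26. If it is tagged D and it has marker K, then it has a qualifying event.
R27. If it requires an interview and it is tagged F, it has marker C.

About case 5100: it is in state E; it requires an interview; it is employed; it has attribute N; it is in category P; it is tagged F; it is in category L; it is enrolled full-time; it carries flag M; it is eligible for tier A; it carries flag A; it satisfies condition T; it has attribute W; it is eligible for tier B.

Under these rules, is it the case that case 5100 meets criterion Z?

No

Forward chaining from the given facts derives: has marker S, has marker P1, is tagged Y, carries flag G, is tagged V, has marker K, is a first-time applicant, has marker C, is denied, satisfies condition J, is tagged D, has a qualifying event, meets criterion U, meets the income test.
The only rule concluding "it meets criterion Z" is R16, which needs "it is a veteran"; that is never established.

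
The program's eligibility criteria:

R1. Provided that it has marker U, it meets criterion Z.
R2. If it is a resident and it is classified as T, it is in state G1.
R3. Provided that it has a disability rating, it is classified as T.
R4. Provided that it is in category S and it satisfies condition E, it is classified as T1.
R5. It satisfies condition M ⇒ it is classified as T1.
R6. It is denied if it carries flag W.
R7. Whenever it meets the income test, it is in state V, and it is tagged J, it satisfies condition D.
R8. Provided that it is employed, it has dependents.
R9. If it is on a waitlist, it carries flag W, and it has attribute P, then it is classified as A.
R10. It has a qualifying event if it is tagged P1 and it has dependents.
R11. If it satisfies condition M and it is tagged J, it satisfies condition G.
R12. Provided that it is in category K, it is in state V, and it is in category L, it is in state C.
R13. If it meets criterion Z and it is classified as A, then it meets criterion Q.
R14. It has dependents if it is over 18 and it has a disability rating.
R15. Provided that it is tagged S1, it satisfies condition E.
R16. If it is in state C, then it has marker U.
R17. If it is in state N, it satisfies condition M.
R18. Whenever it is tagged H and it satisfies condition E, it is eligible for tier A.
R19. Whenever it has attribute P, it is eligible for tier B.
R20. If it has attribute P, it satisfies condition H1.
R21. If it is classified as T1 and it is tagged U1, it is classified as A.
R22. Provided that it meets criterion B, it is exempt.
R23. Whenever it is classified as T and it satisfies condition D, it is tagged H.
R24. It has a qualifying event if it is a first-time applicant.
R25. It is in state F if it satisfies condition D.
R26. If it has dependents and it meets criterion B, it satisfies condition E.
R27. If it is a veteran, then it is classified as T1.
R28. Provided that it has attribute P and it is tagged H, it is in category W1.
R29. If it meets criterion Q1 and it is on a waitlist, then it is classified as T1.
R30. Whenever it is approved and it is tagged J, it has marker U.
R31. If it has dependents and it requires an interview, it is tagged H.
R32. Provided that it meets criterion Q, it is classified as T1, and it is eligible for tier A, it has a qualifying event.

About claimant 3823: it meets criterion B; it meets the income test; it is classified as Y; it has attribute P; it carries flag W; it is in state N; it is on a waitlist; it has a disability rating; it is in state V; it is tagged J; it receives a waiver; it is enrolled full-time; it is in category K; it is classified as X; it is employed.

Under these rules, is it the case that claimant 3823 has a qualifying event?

Forward chaining from the given facts derives: is classified as T, is denied, satisfies condition D, has dependents, is classified as A, satisfies condition M, is eligible for tier B, satisfies condition H1, is exempt, is tagged H, is in state F, satisfies condition E, is in category W1, is classified as T1, satisfies condition G, is eligible for tier A.
Rules concluding "it has a qualifying event": R10 needs "it is tagged P1"; R24 needs "it is a first-time applicant"; R32 needs "it meets criterion Q" — none of these are established.

No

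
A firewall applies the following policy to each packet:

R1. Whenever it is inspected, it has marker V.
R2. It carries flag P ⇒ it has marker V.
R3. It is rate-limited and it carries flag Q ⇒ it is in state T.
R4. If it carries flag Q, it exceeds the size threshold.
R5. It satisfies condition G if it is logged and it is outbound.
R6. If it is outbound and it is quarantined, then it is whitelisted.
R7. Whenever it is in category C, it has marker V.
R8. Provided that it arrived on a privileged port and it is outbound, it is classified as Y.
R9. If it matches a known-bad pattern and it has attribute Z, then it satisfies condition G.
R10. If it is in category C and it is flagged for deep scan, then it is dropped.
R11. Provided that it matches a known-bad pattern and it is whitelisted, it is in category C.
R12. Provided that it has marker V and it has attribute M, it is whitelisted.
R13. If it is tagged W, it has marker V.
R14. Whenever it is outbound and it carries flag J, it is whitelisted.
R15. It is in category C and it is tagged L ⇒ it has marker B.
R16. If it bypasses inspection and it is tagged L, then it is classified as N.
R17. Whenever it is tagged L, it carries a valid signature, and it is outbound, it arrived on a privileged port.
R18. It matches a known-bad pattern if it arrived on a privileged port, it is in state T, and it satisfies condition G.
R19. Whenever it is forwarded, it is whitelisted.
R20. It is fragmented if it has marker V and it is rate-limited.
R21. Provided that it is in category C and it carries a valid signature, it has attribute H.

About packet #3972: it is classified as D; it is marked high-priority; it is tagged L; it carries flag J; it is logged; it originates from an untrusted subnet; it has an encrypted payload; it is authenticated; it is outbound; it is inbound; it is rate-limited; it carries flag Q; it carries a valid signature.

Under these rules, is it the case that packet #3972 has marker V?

Yes

By R3 (it is rate-limited, it carries flag Q): it is in state T.
By R5 (it is logged, it is outbound): it satisfies condition G.
By R14 (it is outbound, it carries flag J): it is whitelisted.
By R17 (it is tagged L, it carries a valid signature, it is outbound): it arrived on a privileged port.
By R18 (it arrived on a privileged port, it is in state T, it satisfies condition G): it matches a known-bad pattern.
By R11 (it matches a known-bad pattern, it is whitelisted): it is in category C.
By R7 (it is in category C): it has marker V.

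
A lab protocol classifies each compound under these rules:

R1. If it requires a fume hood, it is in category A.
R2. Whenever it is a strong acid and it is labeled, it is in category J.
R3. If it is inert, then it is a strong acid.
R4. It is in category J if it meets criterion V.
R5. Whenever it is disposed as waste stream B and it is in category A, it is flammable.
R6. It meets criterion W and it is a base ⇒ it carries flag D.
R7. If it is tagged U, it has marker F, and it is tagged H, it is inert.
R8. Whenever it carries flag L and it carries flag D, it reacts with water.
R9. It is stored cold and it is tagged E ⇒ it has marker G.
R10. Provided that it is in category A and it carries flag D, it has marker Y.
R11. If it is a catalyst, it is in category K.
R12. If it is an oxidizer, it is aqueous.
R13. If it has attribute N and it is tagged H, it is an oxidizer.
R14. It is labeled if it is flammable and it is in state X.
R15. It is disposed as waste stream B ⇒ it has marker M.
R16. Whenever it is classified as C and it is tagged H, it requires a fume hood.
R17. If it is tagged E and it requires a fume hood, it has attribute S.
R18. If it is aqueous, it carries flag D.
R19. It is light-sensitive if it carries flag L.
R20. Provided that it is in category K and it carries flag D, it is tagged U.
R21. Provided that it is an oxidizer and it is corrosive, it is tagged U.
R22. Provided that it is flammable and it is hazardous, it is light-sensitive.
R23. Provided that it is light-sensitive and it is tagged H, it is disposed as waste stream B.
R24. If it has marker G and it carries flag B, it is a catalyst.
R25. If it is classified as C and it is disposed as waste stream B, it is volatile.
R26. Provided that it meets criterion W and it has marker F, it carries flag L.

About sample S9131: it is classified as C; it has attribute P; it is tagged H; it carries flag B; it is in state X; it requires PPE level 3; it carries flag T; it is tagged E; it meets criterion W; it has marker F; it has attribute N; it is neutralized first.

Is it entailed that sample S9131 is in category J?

Forward chaining from the given facts derives: is an oxidizer, requires a fume hood, has attribute S, carries flag L, is in category A, is aqueous, carries flag D, is light-sensitive, is disposed as waste stream B, is volatile, is flammable, reacts with water, has marker Y, is labeled, has marker M.
Rules concluding "it is in category J": R2 needs "it is a strong acid"; R4 needs "it meets criterion V" — none of these are established.

No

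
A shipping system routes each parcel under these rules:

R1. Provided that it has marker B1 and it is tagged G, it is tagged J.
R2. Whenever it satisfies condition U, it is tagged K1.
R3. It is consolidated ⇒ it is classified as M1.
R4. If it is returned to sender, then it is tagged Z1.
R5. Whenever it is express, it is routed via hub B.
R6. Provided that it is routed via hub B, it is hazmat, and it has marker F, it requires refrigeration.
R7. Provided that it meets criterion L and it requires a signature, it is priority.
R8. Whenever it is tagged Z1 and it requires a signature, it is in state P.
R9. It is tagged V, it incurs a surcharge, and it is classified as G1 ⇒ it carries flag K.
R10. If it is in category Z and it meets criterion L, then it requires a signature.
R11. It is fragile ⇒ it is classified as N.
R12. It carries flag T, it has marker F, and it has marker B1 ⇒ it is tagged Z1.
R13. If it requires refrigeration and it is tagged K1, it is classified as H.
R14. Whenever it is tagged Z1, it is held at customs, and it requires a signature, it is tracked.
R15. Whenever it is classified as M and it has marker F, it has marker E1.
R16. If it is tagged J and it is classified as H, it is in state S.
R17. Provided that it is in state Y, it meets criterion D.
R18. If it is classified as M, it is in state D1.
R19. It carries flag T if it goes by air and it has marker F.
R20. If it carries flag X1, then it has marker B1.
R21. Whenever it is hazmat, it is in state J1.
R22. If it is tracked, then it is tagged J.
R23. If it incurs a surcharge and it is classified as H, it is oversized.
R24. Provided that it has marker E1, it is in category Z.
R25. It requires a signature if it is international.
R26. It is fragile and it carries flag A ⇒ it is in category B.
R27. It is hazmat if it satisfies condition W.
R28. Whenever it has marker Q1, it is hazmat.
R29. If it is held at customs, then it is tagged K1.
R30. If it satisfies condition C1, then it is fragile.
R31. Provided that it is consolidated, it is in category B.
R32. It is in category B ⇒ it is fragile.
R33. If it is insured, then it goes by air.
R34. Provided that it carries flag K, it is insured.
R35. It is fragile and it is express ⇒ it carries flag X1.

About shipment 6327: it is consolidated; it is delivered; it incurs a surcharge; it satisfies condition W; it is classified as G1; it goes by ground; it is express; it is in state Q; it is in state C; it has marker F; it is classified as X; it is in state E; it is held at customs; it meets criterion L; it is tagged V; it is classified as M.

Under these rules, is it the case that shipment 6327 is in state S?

Yes

By R5 (it is express): it is routed via hub B.
By R9 (it is tagged V, it incurs a surcharge, it is classified as G1): it carries flag K.
By R15 (it is classified as M, it has marker F): it has marker E1.
By R24 (it has marker E1): it is in category Z.
By R27 (it satisfies condition W): it is hazmat.
By R29 (it is held at customs): it is tagged K1.
By R31 (it is consolidated): it is in category B.
By R32 (it is in category B): it is fragile.
By R34 (it carries flag K): it is insured.
By R35 (it is fragile, it is express): it carries flag X1.
By R6 (it is routed via hub B, it is hazmat, it has marker F): it requires refrigeration.
By R10 (it is in category Z, it meets criterion L): it requires a signature.
By R13 (it requires refrigeration, it is tagged K1): it is classified as H.
By R20 (it carries flag X1): it has marker B1.
By R33 (it is insured): it goes by air.
By R19 (it goes by air, it has marker F): it carries flag T.
By R12 (it carries flag T, it has marker F, it has marker B1): it is tagged Z1.
By R14 (it is tagged Z1, it is held at customs, it requires a signature): it is tracked.
By R22 (it is tracked): it is tagged J.
By R16 (it is tagged J, it is classified as H): it is in state S.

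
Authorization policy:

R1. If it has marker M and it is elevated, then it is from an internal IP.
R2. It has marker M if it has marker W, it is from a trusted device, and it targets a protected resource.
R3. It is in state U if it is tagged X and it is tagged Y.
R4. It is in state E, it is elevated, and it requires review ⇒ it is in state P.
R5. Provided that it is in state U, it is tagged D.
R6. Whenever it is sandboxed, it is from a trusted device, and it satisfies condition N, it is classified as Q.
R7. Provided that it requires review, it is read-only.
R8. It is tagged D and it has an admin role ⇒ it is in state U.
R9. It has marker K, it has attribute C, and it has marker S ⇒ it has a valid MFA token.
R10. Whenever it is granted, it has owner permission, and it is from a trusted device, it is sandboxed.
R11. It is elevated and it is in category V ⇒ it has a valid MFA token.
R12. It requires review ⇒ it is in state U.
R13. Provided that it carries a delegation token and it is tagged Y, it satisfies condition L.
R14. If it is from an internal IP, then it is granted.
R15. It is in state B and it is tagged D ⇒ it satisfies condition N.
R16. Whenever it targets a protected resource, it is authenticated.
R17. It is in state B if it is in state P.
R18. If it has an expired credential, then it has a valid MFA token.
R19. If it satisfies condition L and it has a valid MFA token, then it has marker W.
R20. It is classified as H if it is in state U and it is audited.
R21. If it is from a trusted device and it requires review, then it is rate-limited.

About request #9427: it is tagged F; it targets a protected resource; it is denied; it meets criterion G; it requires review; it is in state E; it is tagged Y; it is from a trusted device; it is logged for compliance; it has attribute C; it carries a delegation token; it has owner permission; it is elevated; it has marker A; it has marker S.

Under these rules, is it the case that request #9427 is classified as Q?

Forward chaining from the given facts derives: is in state P, is read-only, is in state U, satisfies condition L, is authenticated, is in state B, is rate-limited, is tagged D, satisfies condition N.
The only rule concluding "it is classified as Q" is R6, which needs "it is sandboxed"; that is never established.

No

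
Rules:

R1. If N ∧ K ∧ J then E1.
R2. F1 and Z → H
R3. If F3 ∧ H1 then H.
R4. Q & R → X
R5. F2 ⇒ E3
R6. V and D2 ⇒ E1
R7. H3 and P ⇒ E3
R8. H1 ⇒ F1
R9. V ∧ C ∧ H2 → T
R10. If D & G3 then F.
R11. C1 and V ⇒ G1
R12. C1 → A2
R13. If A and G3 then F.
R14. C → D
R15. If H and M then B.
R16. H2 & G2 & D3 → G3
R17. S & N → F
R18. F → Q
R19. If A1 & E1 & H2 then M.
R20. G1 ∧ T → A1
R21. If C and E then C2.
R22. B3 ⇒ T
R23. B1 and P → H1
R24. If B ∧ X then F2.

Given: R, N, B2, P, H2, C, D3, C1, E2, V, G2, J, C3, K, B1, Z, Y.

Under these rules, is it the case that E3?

E1  (by R1: N, K, J)
T  (by R9: V, C, H2)
G1  (by R11: C1, V)
D  (by R14: C)
G3  (by R16: H2, G2, D3)
A1  (by R20: G1, T)
H1  (by R23: B1, P)
F1  (by R8: H1)
F  (by R10: D, G3)
Q  (by R18: F)
M  (by R19: A1, E1, H2)
H  (by R2: F1, Z)
X  (by R4: Q, R)
B  (by R15: H, M)
F2  (by R24: B, X)
E3  (by R5: F2)

Yes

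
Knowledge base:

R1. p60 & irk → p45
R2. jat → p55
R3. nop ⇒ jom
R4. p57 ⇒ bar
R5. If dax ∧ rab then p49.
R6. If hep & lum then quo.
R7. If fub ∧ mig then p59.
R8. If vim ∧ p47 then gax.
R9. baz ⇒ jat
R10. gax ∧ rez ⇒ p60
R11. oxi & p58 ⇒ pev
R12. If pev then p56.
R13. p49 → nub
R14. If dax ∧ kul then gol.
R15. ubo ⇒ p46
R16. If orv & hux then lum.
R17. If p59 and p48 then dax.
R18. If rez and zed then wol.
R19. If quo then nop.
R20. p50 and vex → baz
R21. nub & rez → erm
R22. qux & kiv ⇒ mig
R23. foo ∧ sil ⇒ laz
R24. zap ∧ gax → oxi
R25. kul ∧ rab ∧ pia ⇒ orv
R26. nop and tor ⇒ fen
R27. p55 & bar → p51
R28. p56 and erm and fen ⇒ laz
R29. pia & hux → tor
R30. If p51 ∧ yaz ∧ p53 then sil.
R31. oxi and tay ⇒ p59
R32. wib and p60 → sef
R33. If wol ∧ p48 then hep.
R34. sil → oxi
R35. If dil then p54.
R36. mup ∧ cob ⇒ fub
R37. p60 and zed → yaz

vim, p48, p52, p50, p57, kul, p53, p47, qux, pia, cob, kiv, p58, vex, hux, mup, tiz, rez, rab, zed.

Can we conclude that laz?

Yes

bar  (by R4: p57)
gax  (by R8: vim, p47)
p60  (by R10: gax, rez)
wol  (by R18: rez, zed)
baz  (by R20: p50, vex)
mig  (by R22: qux, kiv)
orv  (by R25: kul, rab, pia)
tor  (by R29: pia, hux)
hep  (by R33: wol, p48)
fub  (by R36: mup, cob)
yaz  (by R37: p60, zed)
p59  (by R7: fub, mig)
jat  (by R9: baz)
lum  (by R16: orv, hux)
dax  (by R17: p59, p48)
p55  (by R2: jat)
p49  (by R5: dax, rab)
quo  (by R6: hep, lum)
nub  (by R13: p49)
nop  (by R19: quo)
erm  (by R21: nub, rez)
fen  (by R26: nop, tor)
p51  (by R27: p55, bar)
sil  (by R30: p51, yaz, p53)
oxi  (by R34: sil)
pev  (by R11: oxi, p58)
p56  (by R12: pev)
laz  (by R28: p56, erm, fen)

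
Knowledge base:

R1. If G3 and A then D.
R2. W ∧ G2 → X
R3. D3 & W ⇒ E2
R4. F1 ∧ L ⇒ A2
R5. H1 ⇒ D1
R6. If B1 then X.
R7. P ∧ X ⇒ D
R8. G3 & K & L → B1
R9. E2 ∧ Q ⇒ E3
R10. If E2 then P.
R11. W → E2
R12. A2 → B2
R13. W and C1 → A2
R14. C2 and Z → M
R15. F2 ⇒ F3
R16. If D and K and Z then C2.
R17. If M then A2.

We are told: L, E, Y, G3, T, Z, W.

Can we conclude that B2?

No

Forward chaining from the given facts derives: E2, P.
The only rule concluding B2 is R12, which needs A2; that is never established.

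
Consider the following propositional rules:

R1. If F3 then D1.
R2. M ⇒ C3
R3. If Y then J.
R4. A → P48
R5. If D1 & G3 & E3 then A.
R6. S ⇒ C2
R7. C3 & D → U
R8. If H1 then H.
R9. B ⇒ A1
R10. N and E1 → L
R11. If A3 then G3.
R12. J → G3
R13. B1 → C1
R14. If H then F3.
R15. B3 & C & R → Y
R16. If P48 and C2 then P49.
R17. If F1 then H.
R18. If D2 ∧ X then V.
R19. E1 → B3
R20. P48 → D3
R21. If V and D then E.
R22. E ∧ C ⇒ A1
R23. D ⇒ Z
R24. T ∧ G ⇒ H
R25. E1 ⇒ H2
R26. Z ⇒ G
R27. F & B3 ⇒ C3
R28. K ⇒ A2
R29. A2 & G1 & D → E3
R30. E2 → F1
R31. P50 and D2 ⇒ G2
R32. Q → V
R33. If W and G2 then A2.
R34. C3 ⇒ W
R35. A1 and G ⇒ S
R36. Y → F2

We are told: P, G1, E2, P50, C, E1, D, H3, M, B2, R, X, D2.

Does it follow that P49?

C3  (by R2: M)
V  (by R18: D2, X)
B3  (by R19: E1)
E  (by R21: V, D)
A1  (by R22: E, C)
Z  (by R23: D)
G  (by R26: Z)
F1  (by R30: E2)
G2  (by R31: P50, D2)
W  (by R34: C3)
S  (by R35: A1, G)
C2  (by R6: S)
Y  (by R15: B3, C, R)
H  (by R17: F1)
A2  (by R33: W, G2)
J  (by R3: Y)
G3  (by R12: J)
F3  (by R14: H)
E3  (by R29: A2, G1, D)
D1  (by R1: F3)
A  (by R5: D1, G3, E3)
P48  (by R4: A)
P49  (by R16: P48, C2)

Yes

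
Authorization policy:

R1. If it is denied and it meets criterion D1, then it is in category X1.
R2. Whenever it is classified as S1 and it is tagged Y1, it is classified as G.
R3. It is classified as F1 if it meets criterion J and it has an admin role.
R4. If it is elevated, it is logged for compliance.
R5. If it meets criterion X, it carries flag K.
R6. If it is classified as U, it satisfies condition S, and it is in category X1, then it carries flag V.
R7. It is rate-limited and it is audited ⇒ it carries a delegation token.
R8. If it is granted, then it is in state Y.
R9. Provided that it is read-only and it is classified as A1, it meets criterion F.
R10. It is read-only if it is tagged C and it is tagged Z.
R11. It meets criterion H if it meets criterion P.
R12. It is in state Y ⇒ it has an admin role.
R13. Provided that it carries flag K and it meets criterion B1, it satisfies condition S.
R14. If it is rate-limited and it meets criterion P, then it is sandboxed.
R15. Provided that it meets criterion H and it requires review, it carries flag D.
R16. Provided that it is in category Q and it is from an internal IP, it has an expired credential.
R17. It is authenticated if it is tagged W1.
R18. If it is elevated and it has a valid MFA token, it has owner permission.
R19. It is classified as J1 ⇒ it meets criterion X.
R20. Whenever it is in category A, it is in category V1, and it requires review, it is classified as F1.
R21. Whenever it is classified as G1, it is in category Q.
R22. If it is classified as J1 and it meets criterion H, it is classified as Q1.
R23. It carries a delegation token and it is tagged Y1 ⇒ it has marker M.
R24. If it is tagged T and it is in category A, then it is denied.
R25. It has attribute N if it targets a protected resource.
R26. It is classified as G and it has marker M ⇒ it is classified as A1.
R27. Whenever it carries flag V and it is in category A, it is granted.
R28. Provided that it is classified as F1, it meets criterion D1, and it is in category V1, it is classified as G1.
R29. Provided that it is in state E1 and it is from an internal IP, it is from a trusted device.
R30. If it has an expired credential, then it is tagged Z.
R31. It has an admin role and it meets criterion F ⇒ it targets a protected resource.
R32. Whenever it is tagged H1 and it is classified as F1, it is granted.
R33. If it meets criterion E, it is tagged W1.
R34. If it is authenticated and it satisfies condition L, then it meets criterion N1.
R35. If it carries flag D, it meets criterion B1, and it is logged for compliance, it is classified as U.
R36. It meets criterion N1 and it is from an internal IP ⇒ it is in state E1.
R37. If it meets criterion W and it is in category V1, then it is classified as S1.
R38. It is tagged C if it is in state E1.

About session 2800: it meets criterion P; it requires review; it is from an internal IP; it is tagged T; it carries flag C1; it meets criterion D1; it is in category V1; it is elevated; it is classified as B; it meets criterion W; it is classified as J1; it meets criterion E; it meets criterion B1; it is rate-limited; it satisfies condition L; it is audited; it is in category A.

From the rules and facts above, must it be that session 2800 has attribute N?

Forward chaining from the given facts derives: is logged for compliance, carries a delegation token, meets criterion H, is sandboxed, carries flag D, meets criterion X, is classified as F1, is classified as Q1, is denied, is classified as G1, is tagged W1, is classified as U, is classified as S1, is in category X1, carries flag K, satisfies condition S, is authenticated, is in category Q, meets criterion N1, is in state E1, is tagged C, carries flag V, has an expired credential, is granted, is from a trusted device, is tagged Z, is in state Y, is read-only, has an admin role.
The only rule concluding "it has attribute N" is R25, which needs "it targets a protected resource"; that is never established.

No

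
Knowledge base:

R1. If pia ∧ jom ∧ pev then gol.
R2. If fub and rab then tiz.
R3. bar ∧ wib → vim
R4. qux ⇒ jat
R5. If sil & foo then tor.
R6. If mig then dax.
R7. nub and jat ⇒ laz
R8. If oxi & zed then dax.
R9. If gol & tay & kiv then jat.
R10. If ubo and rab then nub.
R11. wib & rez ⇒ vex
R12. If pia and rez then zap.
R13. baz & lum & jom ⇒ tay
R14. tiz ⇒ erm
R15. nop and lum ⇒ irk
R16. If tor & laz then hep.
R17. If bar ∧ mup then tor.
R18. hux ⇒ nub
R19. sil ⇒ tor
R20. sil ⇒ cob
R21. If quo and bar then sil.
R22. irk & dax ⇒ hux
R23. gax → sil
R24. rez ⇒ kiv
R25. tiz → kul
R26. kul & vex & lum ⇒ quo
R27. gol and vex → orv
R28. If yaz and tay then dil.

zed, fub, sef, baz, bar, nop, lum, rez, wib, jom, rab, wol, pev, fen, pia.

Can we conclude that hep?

No

Forward chaining from the given facts derives: gol, tiz, vim, vex, zap, tay, erm, irk, kiv, kul, quo, orv, jat, sil, tor, cob.
The only rule concluding hep is R16, which needs laz; that is never established.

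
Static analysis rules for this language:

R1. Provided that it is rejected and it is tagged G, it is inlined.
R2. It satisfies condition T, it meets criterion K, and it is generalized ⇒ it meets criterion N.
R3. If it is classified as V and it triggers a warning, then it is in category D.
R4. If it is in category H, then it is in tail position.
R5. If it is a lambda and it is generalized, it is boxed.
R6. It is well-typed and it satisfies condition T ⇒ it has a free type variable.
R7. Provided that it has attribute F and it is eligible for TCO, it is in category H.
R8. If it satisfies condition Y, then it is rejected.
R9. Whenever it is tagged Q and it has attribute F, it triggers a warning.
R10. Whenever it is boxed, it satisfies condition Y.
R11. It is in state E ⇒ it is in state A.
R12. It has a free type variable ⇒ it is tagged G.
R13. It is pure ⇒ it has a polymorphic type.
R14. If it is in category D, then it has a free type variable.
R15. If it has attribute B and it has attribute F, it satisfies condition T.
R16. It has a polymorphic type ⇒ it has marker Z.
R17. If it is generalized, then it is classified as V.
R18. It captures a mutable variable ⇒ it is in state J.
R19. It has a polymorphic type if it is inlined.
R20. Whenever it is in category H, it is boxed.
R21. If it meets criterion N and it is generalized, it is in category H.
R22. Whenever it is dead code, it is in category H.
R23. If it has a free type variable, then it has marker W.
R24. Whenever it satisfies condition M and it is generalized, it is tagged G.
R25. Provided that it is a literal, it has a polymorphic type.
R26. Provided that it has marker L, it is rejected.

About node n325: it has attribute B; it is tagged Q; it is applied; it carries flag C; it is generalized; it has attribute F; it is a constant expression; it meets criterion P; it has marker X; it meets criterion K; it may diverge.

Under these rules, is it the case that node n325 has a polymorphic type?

Yes

By R9 (it is tagged Q, it has attribute F): it triggers a warning.
By R15 (it has attribute B, it has attribute F): it satisfies condition T.
By R17 (it is generalized): it is classified as V.
By R2 (it satisfies condition T, it meets criterion K, it is generalized): it meets criterion N.
By R3 (it is classified as V, it triggers a warning): it is in category D.
By R14 (it is in category D): it has a free type variable.
By R21 (it meets criterion N, it is generalized): it is in category H.
By R12 (it has a free type variable): it is tagged G.
By R20 (it is in category H): it is boxed.
By R10 (it is boxed): it satisfies condition Y.
By R8 (it satisfies condition Y): it is rejected.
By R1 (it is rejected, it is tagged G): it is inlined.
By R19 (it is inlined): it has a polymorphic type.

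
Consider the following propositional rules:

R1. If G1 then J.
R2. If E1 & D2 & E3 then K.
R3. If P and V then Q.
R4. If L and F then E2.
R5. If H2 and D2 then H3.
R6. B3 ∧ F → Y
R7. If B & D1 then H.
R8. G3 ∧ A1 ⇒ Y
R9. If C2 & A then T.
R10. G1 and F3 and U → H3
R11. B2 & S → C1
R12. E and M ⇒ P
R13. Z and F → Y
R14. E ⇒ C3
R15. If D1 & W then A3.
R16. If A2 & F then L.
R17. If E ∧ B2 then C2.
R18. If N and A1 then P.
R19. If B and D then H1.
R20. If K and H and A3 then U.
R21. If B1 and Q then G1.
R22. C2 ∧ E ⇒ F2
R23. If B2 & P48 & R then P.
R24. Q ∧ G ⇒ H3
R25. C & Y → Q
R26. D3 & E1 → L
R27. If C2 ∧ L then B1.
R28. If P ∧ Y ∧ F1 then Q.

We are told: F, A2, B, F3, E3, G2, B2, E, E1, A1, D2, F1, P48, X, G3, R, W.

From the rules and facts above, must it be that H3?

No

Forward chaining from the given facts derives: K, Y, C3, L, C2, F2, P, B1, Q, E2, G1, J.
Rules concluding H3: R5 needs H2; R10 needs U; R24 needs G — none of these are established.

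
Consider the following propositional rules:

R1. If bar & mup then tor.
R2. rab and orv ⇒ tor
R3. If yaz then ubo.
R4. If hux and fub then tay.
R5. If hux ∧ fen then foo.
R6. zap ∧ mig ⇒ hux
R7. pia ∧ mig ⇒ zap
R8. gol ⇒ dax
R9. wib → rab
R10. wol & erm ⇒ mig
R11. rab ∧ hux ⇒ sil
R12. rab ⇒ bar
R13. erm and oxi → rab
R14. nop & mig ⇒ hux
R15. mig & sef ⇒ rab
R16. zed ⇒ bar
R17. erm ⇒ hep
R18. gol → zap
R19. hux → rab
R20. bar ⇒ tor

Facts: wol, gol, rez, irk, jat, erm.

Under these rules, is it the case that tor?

mig  (by R10: wol, erm)
zap  (by R18: gol)
hux  (by R6: zap, mig)
rab  (by R19: hux)
bar  (by R12: rab)
tor  (by R20: bar)

Yes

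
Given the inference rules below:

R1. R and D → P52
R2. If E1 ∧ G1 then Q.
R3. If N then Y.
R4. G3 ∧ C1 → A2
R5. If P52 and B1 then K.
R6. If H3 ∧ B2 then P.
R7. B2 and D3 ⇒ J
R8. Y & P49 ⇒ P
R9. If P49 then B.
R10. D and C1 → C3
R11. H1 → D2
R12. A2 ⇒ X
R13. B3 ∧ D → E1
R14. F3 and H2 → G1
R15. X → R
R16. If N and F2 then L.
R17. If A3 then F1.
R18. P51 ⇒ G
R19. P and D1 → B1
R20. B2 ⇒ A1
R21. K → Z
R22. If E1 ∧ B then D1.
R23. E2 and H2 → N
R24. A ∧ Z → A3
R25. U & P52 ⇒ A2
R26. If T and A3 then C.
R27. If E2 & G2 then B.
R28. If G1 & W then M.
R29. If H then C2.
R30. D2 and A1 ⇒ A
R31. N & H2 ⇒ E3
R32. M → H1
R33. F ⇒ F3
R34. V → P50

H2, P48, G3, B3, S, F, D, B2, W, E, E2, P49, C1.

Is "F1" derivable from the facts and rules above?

Yes

A2  (by R4: G3, C1)
B  (by R9: P49)
X  (by R12: A2)
E1  (by R13: B3, D)
R  (by R15: X)
A1  (by R20: B2)
D1  (by R22: E1, B)
N  (by R23: E2, H2)
F3  (by R33: F)
P52  (by R1: R, D)
Y  (by R3: N)
P  (by R8: Y, P49)
G1  (by R14: F3, H2)
B1  (by R19: P, D1)
M  (by R28: G1, W)
H1  (by R32: M)
K  (by R5: P52, B1)
D2  (by R11: H1)
Z  (by R21: K)
A  (by R30: D2, A1)
A3  (by R24: A, Z)
F1  (by R17: A3)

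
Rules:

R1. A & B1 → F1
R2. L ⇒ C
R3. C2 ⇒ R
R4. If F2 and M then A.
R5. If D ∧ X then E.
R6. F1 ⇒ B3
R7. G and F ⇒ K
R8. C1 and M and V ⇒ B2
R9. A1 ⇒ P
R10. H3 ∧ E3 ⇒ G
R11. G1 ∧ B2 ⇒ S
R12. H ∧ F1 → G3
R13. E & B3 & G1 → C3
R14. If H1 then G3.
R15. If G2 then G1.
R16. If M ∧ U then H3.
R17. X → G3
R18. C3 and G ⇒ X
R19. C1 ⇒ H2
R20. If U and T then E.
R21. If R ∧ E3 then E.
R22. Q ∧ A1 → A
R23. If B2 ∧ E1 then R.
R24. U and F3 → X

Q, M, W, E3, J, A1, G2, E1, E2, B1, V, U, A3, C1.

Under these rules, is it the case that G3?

Yes

B2  (by R8: C1, M, V)
G1  (by R15: G2)
H3  (by R16: M, U)
A  (by R22: Q, A1)
R  (by R23: B2, E1)
F1  (by R1: A, B1)
B3  (by R6: F1)
G  (by R10: H3, E3)
E  (by R21: R, E3)
C3  (by R13: E, B3, G1)
X  (by R18: C3, G)
G3  (by R17: X)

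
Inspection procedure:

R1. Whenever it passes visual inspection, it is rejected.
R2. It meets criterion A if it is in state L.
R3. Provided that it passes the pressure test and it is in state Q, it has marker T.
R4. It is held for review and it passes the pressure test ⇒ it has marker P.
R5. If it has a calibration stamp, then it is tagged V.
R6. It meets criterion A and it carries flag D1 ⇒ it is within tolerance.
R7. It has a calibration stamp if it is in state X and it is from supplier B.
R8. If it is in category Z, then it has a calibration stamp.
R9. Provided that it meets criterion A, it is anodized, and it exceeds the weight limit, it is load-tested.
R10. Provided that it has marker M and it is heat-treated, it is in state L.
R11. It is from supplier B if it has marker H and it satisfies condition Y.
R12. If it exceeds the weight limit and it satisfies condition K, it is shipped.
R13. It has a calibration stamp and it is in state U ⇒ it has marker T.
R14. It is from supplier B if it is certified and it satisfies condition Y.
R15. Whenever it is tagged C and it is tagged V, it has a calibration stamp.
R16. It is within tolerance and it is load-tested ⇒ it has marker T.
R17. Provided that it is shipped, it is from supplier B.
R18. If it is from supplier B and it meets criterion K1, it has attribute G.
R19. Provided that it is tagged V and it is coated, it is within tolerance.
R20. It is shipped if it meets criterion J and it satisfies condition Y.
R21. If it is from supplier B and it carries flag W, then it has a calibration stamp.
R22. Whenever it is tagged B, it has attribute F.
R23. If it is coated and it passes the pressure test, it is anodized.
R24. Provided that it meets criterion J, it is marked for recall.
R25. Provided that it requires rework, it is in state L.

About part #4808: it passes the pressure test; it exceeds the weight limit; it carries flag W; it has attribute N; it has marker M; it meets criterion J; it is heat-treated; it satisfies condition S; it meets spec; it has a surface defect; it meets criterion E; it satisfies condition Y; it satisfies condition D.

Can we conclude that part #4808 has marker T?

Forward chaining from the given facts derives: is in state L, is shipped, is marked for recall, meets criterion A, is from supplier B, has a calibration stamp, is tagged V.
Rules concluding "it has marker T": R3 needs "it is in state Q"; R13 needs "it is in state U"; R16 needs "it is within tolerance" — none of these are established.

No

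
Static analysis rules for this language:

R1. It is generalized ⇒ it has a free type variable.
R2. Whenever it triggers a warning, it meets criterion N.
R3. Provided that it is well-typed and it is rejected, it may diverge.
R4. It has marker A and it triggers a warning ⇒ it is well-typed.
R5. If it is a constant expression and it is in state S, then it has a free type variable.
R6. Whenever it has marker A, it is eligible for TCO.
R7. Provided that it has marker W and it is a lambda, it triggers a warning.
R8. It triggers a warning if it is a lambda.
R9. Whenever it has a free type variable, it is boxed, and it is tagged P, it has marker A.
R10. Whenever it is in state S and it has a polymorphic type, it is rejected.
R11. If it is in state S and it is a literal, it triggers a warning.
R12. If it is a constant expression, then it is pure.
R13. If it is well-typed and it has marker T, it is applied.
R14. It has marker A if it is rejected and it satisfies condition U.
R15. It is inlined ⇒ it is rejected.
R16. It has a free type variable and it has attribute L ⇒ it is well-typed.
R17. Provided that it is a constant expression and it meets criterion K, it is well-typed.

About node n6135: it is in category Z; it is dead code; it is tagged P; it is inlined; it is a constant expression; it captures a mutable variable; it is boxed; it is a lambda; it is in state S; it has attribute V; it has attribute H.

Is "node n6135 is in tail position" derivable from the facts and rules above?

No

Forward chaining from the given facts derives: has a free type variable, triggers a warning, has marker A, is pure, is rejected, meets criterion N, is well-typed, is eligible for TCO, may diverge.
No rule has "it is in tail position" as its conclusion, and it is not among the given facts.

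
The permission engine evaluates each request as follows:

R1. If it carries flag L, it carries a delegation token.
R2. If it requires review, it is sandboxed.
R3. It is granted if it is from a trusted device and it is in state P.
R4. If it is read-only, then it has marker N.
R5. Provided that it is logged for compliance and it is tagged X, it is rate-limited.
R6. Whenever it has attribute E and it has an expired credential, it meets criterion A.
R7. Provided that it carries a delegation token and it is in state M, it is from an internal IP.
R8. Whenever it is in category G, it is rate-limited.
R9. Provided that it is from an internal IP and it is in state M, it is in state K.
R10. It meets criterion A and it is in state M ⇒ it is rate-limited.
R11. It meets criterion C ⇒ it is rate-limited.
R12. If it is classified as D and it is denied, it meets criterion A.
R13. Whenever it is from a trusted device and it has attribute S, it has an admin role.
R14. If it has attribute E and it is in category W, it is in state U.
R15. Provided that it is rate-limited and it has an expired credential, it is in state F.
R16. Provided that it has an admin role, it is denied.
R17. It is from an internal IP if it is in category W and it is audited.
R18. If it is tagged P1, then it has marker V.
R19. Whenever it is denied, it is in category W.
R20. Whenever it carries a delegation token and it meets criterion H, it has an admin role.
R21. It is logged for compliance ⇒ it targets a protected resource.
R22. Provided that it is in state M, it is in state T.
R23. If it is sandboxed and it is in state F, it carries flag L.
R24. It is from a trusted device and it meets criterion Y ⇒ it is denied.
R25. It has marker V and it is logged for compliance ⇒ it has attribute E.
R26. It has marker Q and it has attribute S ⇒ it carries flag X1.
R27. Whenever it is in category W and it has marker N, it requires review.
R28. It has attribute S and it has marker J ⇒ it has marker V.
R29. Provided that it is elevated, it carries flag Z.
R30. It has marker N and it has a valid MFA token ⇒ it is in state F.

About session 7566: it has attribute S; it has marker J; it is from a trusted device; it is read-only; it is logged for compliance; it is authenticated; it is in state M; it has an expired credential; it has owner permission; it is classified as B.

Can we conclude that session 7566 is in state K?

By R4 (it is read-only): it has marker N.
By R13 (it is from a trusted device, it has attribute S): it has an admin role.
By R16 (it has an admin role): it is denied.
By R19 (it is denied): it is in category W.
By R27 (it is in category W, it has marker N): it requires review.
By R28 (it has attribute S, it has marker J): it has marker V.
By R2 (it requires review): it is sandboxed.
By R25 (it has marker V, it is logged for compliance): it has attribute E.
By R6 (it has attribute E, it has an expired credential): it meets criterion A.
By R10 (it meets criterion A, it is in state M): it is rate-limited.
By R15 (it is rate-limited, it has an expired credential): it is in state F.
By R23 (it is sandboxed, it is in state F): it carries flag L.
By R1 (it carries flag L): it carries a delegation token.
By R7 (it carries a delegation token, it is in state M): it is from an internal IP.
By R9 (it is from an internal IP, it is in state M): it is in state K.

Yes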